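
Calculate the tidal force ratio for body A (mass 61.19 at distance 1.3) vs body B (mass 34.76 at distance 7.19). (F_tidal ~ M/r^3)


Ratio = (M1/r1^3) / (M2/r2^3) = (61.19/1.3^3) / (34.76/7.19^3) = 297.8224

297.8224


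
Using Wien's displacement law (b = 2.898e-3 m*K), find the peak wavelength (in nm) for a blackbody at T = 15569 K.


lam_max = b / T = 2.898e-3 / 15569 = 1.861e-07 m = 186.1391 nm

186.1391 nm


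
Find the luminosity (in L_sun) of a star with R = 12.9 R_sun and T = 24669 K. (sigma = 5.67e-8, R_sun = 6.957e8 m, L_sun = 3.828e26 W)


R = 12.9 * 6.957e8 m = 8.97453e+09 m. L = 4*pi*R^2*sigma*T^4 = 4*pi*(8.97453e+09)^2 * 5.67e-8 * 24669^4 = 2.125311196e+31 W. L/L_sun = 2.125311196e+31 / 3.828e26 = 55520.1462

55520.1462 L_sun


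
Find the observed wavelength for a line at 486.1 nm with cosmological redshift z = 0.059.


lam_obs = lam_emit * (1 + z) = 486.1 * (1 + 0.059) = 514.7799

514.7799 nm


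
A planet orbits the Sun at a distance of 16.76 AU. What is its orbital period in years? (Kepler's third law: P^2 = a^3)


P = a^(3/2) = 16.76^1.5 = 68.6137

68.6137 years


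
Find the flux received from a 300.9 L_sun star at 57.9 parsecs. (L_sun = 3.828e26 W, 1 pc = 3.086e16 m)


F = L / (4*pi*d^2) = 1.152e+29 / (4*pi*(1.787e+18)^2) = 2.871e-09

2.871e-09 W/m^2


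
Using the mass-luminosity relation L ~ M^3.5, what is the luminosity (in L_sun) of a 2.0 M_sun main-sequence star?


L/L_sun = (M/M_sun)^3.5 = 2.0^3.5 = 11.3137

11.3137 L_sun


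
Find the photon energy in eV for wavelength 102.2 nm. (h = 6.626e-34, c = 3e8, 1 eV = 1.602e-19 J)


E = hc/lambda = 6.626e-34 * 3e8 / 1.022e-07 = 1.945e-18 J = 12.1411 eV

12.1411 eV


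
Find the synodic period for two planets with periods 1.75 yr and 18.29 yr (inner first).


1/P_syn = |1/P1 - 1/P2| = |1/1.75 - 1/18.29| => P_syn = 1.9352

1.9352 years


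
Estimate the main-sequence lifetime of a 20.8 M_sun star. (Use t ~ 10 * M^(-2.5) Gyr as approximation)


t = 10 * M^(-2.5) = 10 * 20.8^(-2.5) = 0.0051

0.0051 Gyr


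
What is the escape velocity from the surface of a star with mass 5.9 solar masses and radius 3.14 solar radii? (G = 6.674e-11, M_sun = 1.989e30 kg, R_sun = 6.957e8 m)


M = 5.9 * 1.989e30 kg = 1.17351e+31 kg; R = 3.14 * 6.957e8 m = 2.184498e+09 m. v_esc = sqrt(2GM/R) = sqrt(2 * 6.674e-11 * 1.17351e+31 / 2.184498e+09) = 846789.9025

846789.9025 m/s


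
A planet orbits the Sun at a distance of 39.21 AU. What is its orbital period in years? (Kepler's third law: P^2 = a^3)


P = a^(3/2) = 39.21^1.5 = 245.5247

245.5247 years


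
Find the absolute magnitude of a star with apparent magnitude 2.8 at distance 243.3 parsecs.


M = m - 5*log10(d) + 5 = 2.8 - 5*log10(243.3) + 5 = -4.1307

-4.1307


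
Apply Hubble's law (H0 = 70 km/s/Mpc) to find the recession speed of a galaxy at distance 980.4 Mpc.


v = H0 * d = 70 * 980.4 = 68628.0

68628.0 km/s


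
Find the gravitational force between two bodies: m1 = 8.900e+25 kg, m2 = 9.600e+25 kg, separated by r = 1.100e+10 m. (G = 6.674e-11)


F = G*m1*m2/r^2 = 6.674e-11 * 8.900e+25 * 9.600e+25 / (1.100e+10)^2 = 6.674e-11 * 8.544e+51 / 1.210e+20 = 4.713e+21

4.713e+21 N


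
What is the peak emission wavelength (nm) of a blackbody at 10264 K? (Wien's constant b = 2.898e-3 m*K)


lam_max = b / T = 2.898e-3 / 10264 = 2.823e-07 m = 282.3461 nm

282.3461 nm


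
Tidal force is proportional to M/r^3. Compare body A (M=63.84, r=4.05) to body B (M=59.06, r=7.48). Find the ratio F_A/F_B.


Ratio = (M1/r1^3) / (M2/r2^3) = (63.84/4.05^3) / (59.06/7.48^3) = 6.8099

6.8099


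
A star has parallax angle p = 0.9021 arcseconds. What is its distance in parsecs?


d = 1/p = 1/0.9021 = 1.1085

1.1085 pc


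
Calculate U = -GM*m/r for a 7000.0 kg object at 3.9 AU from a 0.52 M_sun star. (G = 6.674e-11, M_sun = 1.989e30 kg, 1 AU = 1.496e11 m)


M = 0.52 * 1.989e30 kg = 1.03428e+30 kg; r = 3.9 AU * 1.496e11 m/AU = 5.8344e+11 m. U = -GM*m/r = -(6.674e-11 * 1.03428e+30 * 7000.0) / 5.8344e+11 = -8.282e+11

-8.282e+11 J


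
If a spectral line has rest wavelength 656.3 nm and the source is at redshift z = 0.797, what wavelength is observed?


lam_obs = lam_emit * (1 + z) = 656.3 * (1 + 0.797) = 1179.3711

1179.3711 nm


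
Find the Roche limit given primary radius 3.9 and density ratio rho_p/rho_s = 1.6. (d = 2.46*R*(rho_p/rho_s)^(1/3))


d_Roche = 2.46 * 3.9 * 1.6^(1/3) = 11.2212

11.2212


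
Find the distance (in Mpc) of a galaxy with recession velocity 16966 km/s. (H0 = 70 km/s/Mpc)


d = v / H0 = 16966 / 70 = 242.3714

242.3714 Mpc


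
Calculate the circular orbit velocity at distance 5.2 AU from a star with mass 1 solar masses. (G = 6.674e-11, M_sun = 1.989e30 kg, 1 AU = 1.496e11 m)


v = sqrt(GM/r) = sqrt(6.674e-11 * 1.989e+30 / 7.779e+11) = 13063.0029

13063.0029 m/s


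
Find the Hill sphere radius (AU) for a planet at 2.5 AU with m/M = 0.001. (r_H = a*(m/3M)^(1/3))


r_H = a * (m/3M)^(1/3) = 2.5 * (0.001/3)^(1/3) = 0.1733

0.1733 AU


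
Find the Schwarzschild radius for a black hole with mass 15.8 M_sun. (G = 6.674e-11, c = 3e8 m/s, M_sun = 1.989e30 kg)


M = 15.8 * 1.989e30 kg = 3.14262e+31 kg. rs = 2GM/c^2 = 2 * 6.674e-11 * 3.14262e+31 / (3e8)^2 = 46608.5464

46608.5464 m


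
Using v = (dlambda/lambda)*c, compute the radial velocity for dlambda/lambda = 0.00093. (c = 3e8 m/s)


v = (dlambda/lambda) * c = 0.00093 * 3e8 = 279000.0

279000.0 m/s


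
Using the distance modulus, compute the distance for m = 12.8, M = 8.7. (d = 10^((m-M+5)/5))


d = 10^((m - M + 5)/5) = 10^((12.8 - 8.7 + 5)/5) = 66.0693

66.0693 pc


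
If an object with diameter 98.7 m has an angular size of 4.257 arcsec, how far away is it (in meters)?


D = size / theta_rad, theta_rad = 4.257 * pi/(180*3600) = 2.064e-05, D = 4.782e+06

4.782e+06 m


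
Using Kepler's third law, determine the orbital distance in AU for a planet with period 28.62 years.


a = P^(2/3) = 28.62^(2/3) = 9.3565

9.3565 AU


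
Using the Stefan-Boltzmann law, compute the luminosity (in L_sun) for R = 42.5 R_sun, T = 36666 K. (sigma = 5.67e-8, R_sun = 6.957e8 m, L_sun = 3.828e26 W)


R = 42.5 * 6.957e8 m = 2.956725e+10 m. L = 4*pi*R^2*sigma*T^4 = 4*pi*(2.956725e+10)^2 * 5.67e-8 * 36666^4 = 1.125819913e+33 W. L/L_sun = 1.125819913e+33 / 3.828e26 = 2.941e+06

2.941e+06 L_sun


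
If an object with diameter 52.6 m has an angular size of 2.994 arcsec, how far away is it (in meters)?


D = size / theta_rad, theta_rad = 2.994 * pi/(180*3600) = 1.452e-05, D = 3.624e+06

3.624e+06 m


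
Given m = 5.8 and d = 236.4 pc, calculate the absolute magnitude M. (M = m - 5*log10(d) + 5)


M = m - 5*log10(d) + 5 = 5.8 - 5*log10(236.4) + 5 = -1.0682

-1.0682


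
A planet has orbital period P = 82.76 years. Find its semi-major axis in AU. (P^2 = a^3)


a = P^(2/3) = 82.76^(2/3) = 18.991

18.991 AU


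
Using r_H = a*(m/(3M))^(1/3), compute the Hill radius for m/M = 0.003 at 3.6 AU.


r_H = a * (m/3M)^(1/3) = 3.6 * (0.003/3)^(1/3) = 0.36

0.36 AU


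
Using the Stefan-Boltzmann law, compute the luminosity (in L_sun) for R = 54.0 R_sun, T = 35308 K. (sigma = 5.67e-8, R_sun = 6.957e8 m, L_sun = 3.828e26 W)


R = 54.0 * 6.957e8 m = 3.75678e+10 m. L = 4*pi*R^2*sigma*T^4 = 4*pi*(3.75678e+10)^2 * 5.67e-8 * 35308^4 = 1.562848646e+33 W. L/L_sun = 1.562848646e+33 / 3.828e26 = 4.083e+06

4.083e+06 L_sun


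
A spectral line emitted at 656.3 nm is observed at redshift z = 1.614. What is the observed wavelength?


lam_obs = lam_emit * (1 + z) = 656.3 * (1 + 1.614) = 1715.5682

1715.5682 nm


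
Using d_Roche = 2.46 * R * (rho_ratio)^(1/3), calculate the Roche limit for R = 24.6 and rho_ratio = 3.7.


d_Roche = 2.46 * 24.6 * 3.7^(1/3) = 93.5989

93.5989


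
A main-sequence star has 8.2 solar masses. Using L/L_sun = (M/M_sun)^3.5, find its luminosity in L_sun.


L/L_sun = (M/M_sun)^3.5 = 8.2^3.5 = 1578.8777

1578.8777 L_sun


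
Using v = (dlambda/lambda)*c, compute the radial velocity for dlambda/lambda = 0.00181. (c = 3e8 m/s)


v = (dlambda/lambda) * c = 0.00181 * 3e8 = 543000.0

543000.0 m/s


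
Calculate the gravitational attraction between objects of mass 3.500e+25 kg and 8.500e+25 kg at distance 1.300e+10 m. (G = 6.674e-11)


F = G*m1*m2/r^2 = 6.674e-11 * 3.500e+25 * 8.500e+25 / (1.300e+10)^2 = 6.674e-11 * 2.975e+51 / 1.690e+20 = 1.175e+21

1.175e+21 N


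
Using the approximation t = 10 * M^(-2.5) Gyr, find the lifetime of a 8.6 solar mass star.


t = 10 * M^(-2.5) = 10 * 8.6^(-2.5) = 0.0461

0.0461 Gyr


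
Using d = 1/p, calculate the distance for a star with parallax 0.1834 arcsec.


d = 1/p = 1/0.1834 = 5.4526

5.4526 pc


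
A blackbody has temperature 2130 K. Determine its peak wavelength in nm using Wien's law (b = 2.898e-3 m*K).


lam_max = b / T = 2.898e-3 / 2130 = 1.361e-06 m = 1360.5634 nm

1360.5634 nm


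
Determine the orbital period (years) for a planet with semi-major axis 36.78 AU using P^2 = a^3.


P = a^(3/2) = 36.78^1.5 = 223.0579

223.0579 years


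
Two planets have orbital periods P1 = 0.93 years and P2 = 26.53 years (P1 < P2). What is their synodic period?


1/P_syn = |1/P1 - 1/P2| = |1/0.93 - 1/26.53| => P_syn = 0.9638

0.9638 years


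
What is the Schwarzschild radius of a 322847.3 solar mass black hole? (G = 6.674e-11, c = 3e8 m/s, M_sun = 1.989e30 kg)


M = 322847.3 * 1.989e30 kg = 6.421432797e+35 kg. rs = 2GM/c^2 = 2 * 6.674e-11 * 6.421432797e+35 / (3e8)^2 = 9.524e+08

9.524e+08 m


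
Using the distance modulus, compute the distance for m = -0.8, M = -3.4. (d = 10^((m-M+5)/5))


d = 10^((m - M + 5)/5) = 10^((-0.8 - -3.4 + 5)/5) = 33.1131

33.1131 pc


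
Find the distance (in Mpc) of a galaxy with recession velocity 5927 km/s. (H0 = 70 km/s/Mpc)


d = v / H0 = 5927 / 70 = 84.6714

84.6714 Mpc


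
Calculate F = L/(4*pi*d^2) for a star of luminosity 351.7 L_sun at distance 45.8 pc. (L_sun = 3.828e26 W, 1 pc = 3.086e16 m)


F = L / (4*pi*d^2) = 1.346e+29 / (4*pi*(1.413e+18)^2) = 5.363e-09

5.363e-09 W/m^2


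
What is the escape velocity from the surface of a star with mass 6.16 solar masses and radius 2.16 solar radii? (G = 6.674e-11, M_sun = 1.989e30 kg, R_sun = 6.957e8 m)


M = 6.16 * 1.989e30 kg = 1.225224e+31 kg; R = 2.16 * 6.957e8 m = 1.502712e+09 m. v_esc = sqrt(2GM/R) = sqrt(2 * 6.674e-11 * 1.225224e+31 / 1.502712e+09) = 1.043e+06

1.043e+06 m/s


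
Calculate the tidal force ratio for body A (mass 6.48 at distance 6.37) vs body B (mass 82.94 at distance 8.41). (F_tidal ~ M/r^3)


Ratio = (M1/r1^3) / (M2/r2^3) = (6.48/6.37^3) / (82.94/8.41^3) = 0.1798

0.1798


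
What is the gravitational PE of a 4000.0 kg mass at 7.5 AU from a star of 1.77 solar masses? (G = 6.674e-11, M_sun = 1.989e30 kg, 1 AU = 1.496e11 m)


M = 1.77 * 1.989e30 kg = 3.52053e+30 kg; r = 7.5 AU * 1.496e11 m/AU = 1.122e+12 m. U = -GM*m/r = -(6.674e-11 * 3.52053e+30 * 4000.0) / 1.122e+12 = -8.376e+11

-8.376e+11 J


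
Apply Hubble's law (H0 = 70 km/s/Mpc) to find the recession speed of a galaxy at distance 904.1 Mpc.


v = H0 * d = 70 * 904.1 = 63287.0

63287.0 km/s


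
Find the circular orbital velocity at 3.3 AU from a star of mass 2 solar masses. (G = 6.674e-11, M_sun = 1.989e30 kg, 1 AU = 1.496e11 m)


v = sqrt(GM/r) = sqrt(6.674e-11 * 3.978e+30 / 4.937e+11) = 23190.1055

23190.1055 m/s


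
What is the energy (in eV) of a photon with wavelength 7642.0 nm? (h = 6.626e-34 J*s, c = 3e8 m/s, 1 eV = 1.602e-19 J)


E = hc/lambda = 6.626e-34 * 3e8 / 7.642e-06 = 2.601e-20 J = 0.1624 eV

0.1624 eV


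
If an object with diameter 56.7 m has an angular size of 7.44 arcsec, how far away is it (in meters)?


D = size / theta_rad, theta_rad = 7.44 * pi/(180*3600) = 3.607e-05, D = 1.572e+06

1.572e+06 m


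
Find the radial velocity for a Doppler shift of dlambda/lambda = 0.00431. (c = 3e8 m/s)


v = (dlambda/lambda) * c = 0.00431 * 3e8 = 1.293e+06

1.293e+06 m/s


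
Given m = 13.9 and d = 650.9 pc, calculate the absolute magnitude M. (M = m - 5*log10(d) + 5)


M = m - 5*log10(d) + 5 = 13.9 - 5*log10(650.9) + 5 = 4.8324

4.8324


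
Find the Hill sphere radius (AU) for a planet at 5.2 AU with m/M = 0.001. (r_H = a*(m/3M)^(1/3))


r_H = a * (m/3M)^(1/3) = 5.2 * (0.001/3)^(1/3) = 0.3605

0.3605 AU


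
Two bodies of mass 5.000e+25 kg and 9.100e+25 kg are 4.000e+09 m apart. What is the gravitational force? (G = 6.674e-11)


F = G*m1*m2/r^2 = 6.674e-11 * 5.000e+25 * 9.100e+25 / (4.000e+09)^2 = 6.674e-11 * 4.550e+51 / 1.600e+19 = 1.898e+22

1.898e+22 N


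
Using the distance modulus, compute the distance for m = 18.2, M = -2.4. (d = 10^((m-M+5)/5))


d = 10^((m - M + 5)/5) = 10^((18.2 - -2.4 + 5)/5) = 131825.6739

131825.6739 pc


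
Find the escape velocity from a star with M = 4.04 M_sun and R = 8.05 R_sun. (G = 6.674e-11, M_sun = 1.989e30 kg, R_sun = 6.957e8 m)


M = 4.04 * 1.989e30 kg = 8.03556e+30 kg; R = 8.05 * 6.957e8 m = 5.600385e+09 m. v_esc = sqrt(2GM/R) = sqrt(2 * 6.674e-11 * 8.03556e+30 / 5.600385e+09) = 437630.1467

437630.1467 m/s


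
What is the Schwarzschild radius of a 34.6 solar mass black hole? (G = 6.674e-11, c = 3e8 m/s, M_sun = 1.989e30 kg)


M = 34.6 * 1.989e30 kg = 6.88194e+31 kg. rs = 2GM/c^2 = 2 * 6.674e-11 * 6.88194e+31 / (3e8)^2 = 102066.8168

102066.8168 m


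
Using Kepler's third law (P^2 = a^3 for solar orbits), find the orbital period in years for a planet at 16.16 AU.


P = a^(3/2) = 16.16^1.5 = 64.9624

64.9624 years


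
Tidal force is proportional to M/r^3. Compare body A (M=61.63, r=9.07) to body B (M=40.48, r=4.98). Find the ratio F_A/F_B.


Ratio = (M1/r1^3) / (M2/r2^3) = (61.63/9.07^3) / (40.48/4.98^3) = 0.252

0.252


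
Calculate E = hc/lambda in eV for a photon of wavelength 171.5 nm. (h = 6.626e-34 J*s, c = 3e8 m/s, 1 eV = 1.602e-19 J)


E = hc/lambda = 6.626e-34 * 3e8 / 1.715e-07 = 1.159e-18 J = 7.2351 eV

7.2351 eV


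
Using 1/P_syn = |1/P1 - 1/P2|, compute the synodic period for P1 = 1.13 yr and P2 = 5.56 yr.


1/P_syn = |1/P1 - 1/P2| = |1/1.13 - 1/5.56| => P_syn = 1.4182

1.4182 years


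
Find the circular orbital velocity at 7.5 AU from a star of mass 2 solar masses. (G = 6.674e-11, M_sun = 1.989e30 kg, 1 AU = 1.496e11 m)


v = sqrt(GM/r) = sqrt(6.674e-11 * 3.978e+30 / 1.122e+12) = 15382.5757

15382.5757 m/s


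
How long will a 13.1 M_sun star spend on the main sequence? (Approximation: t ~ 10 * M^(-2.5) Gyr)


t = 10 * M^(-2.5) = 10 * 13.1^(-2.5) = 0.0161

0.0161 Gyr


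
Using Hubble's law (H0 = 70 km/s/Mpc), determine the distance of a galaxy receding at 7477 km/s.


d = v / H0 = 7477 / 70 = 106.8143

106.8143 Mpc


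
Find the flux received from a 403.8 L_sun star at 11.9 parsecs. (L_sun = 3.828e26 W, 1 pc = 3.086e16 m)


F = L / (4*pi*d^2) = 1.546e+29 / (4*pi*(3.672e+17)^2) = 9.121e-08

9.121e-08 W/m^2


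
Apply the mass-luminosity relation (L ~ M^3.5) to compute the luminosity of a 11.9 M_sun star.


L/L_sun = (M/M_sun)^3.5 = 11.9^3.5 = 5813.188

5813.188 L_sun


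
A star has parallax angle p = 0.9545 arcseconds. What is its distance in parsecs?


d = 1/p = 1/0.9545 = 1.0477

1.0477 pc


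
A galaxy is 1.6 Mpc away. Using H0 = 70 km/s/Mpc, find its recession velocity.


v = H0 * d = 70 * 1.6 = 112.0

112.0 km/s


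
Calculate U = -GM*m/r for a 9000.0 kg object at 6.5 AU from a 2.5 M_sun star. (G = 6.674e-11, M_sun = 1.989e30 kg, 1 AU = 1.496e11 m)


M = 2.5 * 1.989e30 kg = 4.9725e+30 kg; r = 6.5 AU * 1.496e11 m/AU = 9.724e+11 m. U = -GM*m/r = -(6.674e-11 * 4.9725e+30 * 9000.0) / 9.724e+11 = -3.072e+12

-3.072e+12 J


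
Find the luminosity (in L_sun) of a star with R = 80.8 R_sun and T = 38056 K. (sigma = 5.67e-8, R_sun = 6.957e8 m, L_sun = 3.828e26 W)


R = 80.8 * 6.957e8 m = 5.621256e+10 m. L = 4*pi*R^2*sigma*T^4 = 4*pi*(5.621256e+10)^2 * 5.67e-8 * 38056^4 = 4.722285116e+33 W. L/L_sun = 4.722285116e+33 / 3.828e26 = 1.234e+07

1.234e+07 L_sun


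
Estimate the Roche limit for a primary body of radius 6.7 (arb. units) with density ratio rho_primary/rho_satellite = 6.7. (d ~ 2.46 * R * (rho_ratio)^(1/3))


d_Roche = 2.46 * 6.7 * 6.7^(1/3) = 31.0719

31.0719


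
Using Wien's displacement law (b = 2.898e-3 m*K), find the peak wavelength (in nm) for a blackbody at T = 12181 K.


lam_max = b / T = 2.898e-3 / 12181 = 2.379e-07 m = 237.9115 nm

237.9115 nm


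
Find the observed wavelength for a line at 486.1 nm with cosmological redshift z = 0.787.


lam_obs = lam_emit * (1 + z) = 486.1 * (1 + 0.787) = 868.6607

868.6607 nm


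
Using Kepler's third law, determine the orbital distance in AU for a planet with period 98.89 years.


a = P^(2/3) = 98.89^(2/3) = 21.3846

21.3846 AU


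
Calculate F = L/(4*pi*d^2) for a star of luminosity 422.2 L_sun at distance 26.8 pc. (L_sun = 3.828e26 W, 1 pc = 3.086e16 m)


F = L / (4*pi*d^2) = 1.616e+29 / (4*pi*(8.270e+17)^2) = 1.880e-08

1.880e-08 W/m^2


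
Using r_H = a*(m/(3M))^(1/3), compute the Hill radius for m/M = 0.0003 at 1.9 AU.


r_H = a * (m/3M)^(1/3) = 1.9 * (0.0003/3)^(1/3) = 0.0882

0.0882 AU


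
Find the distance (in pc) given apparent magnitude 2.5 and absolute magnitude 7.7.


d = 10^((m - M + 5)/5) = 10^((2.5 - 7.7 + 5)/5) = 0.912

0.912 pc


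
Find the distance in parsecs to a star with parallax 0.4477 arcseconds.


d = 1/p = 1/0.4477 = 2.2336

2.2336 pc


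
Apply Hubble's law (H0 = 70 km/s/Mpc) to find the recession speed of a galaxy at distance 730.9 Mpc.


v = H0 * d = 70 * 730.9 = 51163.0

51163.0 km/s


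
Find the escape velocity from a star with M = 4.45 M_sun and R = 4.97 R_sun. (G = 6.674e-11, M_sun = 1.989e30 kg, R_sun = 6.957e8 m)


M = 4.45 * 1.989e30 kg = 8.85105e+30 kg; R = 4.97 * 6.957e8 m = 3.457629e+09 m. v_esc = sqrt(2GM/R) = sqrt(2 * 6.674e-11 * 8.85105e+30 / 3.457629e+09) = 584542.7791

584542.7791 m/s


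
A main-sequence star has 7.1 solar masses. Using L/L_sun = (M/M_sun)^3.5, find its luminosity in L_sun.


L/L_sun = (M/M_sun)^3.5 = 7.1^3.5 = 953.6834

953.6834 L_sun


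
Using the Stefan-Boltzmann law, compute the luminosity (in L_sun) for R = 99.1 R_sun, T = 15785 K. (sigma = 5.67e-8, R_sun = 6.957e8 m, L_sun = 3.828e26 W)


R = 99.1 * 6.957e8 m = 6.894387e+10 m. L = 4*pi*R^2*sigma*T^4 = 4*pi*(6.894387e+10)^2 * 5.67e-8 * 15785^4 = 2.102628678e+32 W. L/L_sun = 2.102628678e+32 / 3.828e26 = 549276.0392

549276.0392 L_sun


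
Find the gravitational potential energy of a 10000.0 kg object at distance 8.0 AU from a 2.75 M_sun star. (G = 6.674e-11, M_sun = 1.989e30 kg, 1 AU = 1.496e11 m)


M = 2.75 * 1.989e30 kg = 5.46975e+30 kg; r = 8.0 AU * 1.496e11 m/AU = 1.1968e+12 m. U = -GM*m/r = -(6.674e-11 * 5.46975e+30 * 10000.0) / 1.1968e+12 = -3.050e+12

-3.050e+12 J


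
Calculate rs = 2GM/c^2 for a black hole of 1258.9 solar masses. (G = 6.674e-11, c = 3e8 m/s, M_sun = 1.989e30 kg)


M = 1258.9 * 1.989e30 kg = 2.5039521e+33 kg. rs = 2GM/c^2 = 2 * 6.674e-11 * 2.5039521e+33 / (3e8)^2 = 3.714e+06

3.714e+06 m


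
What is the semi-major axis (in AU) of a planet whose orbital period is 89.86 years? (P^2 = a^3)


a = P^(2/3) = 89.86^(2/3) = 20.0622

20.0622 AU


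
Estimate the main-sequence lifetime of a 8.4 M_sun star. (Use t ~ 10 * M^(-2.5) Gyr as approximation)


t = 10 * M^(-2.5) = 10 * 8.4^(-2.5) = 0.0489

0.0489 Gyr


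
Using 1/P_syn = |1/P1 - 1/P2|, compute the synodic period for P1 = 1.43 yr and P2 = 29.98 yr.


1/P_syn = |1/P1 - 1/P2| = |1/1.43 - 1/29.98| => P_syn = 1.5016

1.5016 years


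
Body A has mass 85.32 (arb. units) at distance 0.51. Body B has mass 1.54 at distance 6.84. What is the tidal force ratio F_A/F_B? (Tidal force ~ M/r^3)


Ratio = (M1/r1^3) / (M2/r2^3) = (85.32/0.51^3) / (1.54/6.84^3) = 133655.8286

133655.8286


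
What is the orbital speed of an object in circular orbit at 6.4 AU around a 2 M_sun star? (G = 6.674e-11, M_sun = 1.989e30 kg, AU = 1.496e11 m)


v = sqrt(GM/r) = sqrt(6.674e-11 * 3.978e+30 / 9.574e+11) = 16652.1267

16652.1267 m/s


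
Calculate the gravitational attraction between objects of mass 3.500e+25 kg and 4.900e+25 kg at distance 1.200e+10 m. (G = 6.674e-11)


F = G*m1*m2/r^2 = 6.674e-11 * 3.500e+25 * 4.900e+25 / (1.200e+10)^2 = 6.674e-11 * 1.715e+51 / 1.440e+20 = 7.949e+20

7.949e+20 N


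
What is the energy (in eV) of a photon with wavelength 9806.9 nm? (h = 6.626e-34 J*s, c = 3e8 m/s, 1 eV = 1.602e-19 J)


E = hc/lambda = 6.626e-34 * 3e8 / 9.807e-06 = 2.027e-20 J = 0.1265 eV

0.1265 eV


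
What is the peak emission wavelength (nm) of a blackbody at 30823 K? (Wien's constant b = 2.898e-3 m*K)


lam_max = b / T = 2.898e-3 / 30823 = 9.402e-08 m = 94.0207 nm

94.0207 nm


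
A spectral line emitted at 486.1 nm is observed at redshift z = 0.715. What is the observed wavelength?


lam_obs = lam_emit * (1 + z) = 486.1 * (1 + 0.715) = 833.6615

833.6615 nm


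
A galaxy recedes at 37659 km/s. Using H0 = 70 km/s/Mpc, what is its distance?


d = v / H0 = 37659 / 70 = 537.9857

537.9857 Mpc


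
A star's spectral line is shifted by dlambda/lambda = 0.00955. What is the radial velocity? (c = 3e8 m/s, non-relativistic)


v = (dlambda/lambda) * c = 0.00955 * 3e8 = 2.865e+06

2.865e+06 m/s


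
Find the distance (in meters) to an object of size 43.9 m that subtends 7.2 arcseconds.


D = size / theta_rad, theta_rad = 7.2 * pi/(180*3600) = 3.491e-05, D = 1.258e+06

1.258e+06 m


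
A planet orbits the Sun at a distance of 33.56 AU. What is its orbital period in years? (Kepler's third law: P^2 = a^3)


P = a^(3/2) = 33.56^1.5 = 194.4164

194.4164 years


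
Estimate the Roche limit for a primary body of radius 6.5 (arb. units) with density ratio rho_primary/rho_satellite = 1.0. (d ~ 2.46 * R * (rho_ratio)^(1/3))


d_Roche = 2.46 * 6.5 * 1.0^(1/3) = 15.99

15.99


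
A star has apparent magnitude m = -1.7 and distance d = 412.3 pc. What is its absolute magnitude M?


M = m - 5*log10(d) + 5 = -1.7 - 5*log10(412.3) + 5 = -9.7761

-9.7761


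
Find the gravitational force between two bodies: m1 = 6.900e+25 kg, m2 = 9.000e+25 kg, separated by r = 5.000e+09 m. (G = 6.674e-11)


F = G*m1*m2/r^2 = 6.674e-11 * 6.900e+25 * 9.000e+25 / (5.000e+09)^2 = 6.674e-11 * 6.210e+51 / 2.500e+19 = 1.658e+22

1.658e+22 N


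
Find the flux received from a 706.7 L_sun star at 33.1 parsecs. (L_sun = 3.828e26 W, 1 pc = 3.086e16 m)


F = L / (4*pi*d^2) = 2.705e+29 / (4*pi*(1.021e+18)^2) = 2.063e-08

2.063e-08 W/m^2


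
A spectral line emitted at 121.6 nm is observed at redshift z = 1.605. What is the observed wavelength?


lam_obs = lam_emit * (1 + z) = 121.6 * (1 + 1.605) = 316.768

316.768 nm


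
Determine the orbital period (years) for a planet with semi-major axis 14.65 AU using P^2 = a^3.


P = a^(3/2) = 14.65^1.5 = 56.0733

56.0733 years


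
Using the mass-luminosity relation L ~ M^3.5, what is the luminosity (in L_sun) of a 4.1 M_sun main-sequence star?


L/L_sun = (M/M_sun)^3.5 = 4.1^3.5 = 139.5544

139.5544 L_sun


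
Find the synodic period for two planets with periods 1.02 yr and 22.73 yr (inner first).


1/P_syn = |1/P1 - 1/P2| = |1/1.02 - 1/22.73| => P_syn = 1.0679

1.0679 years


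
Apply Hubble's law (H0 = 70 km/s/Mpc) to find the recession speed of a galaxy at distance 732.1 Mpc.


v = H0 * d = 70 * 732.1 = 51247.0

51247.0 km/s


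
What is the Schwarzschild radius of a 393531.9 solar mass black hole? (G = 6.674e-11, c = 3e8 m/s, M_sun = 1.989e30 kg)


M = 393531.9 * 1.989e30 kg = 7.827349491e+35 kg. rs = 2GM/c^2 = 2 * 6.674e-11 * 7.827349491e+35 / (3e8)^2 = 1.161e+09

1.161e+09 m


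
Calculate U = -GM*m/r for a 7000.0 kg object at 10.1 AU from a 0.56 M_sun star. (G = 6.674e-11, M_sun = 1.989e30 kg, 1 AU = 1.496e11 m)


M = 0.56 * 1.989e30 kg = 1.11384e+30 kg; r = 10.1 AU * 1.496e11 m/AU = 1.51096e+12 m. U = -GM*m/r = -(6.674e-11 * 1.11384e+30 * 7000.0) / 1.51096e+12 = -3.444e+11

-3.444e+11 J


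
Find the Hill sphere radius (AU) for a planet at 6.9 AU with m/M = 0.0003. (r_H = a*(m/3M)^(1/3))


r_H = a * (m/3M)^(1/3) = 6.9 * (0.0003/3)^(1/3) = 0.3203

0.3203 AU


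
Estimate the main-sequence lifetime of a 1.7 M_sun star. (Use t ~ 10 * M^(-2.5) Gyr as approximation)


t = 10 * M^(-2.5) = 10 * 1.7^(-2.5) = 2.6539

2.6539 Gyr


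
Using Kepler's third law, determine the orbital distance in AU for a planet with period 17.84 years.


a = P^(2/3) = 17.84^(2/3) = 6.8275

6.8275 AU


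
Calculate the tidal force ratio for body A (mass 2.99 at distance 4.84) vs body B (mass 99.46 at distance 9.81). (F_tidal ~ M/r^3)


Ratio = (M1/r1^3) / (M2/r2^3) = (2.99/4.84^3) / (99.46/9.81^3) = 0.2503

0.2503


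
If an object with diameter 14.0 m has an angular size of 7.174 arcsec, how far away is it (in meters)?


D = size / theta_rad, theta_rad = 7.174 * pi/(180*3600) = 3.478e-05, D = 402524.0155

402524.0155 m


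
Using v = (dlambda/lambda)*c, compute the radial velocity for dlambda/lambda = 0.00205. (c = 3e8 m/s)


v = (dlambda/lambda) * c = 0.00205 * 3e8 = 615000.0

615000.0 m/s


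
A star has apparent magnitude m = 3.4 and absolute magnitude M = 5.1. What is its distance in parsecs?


d = 10^((m - M + 5)/5) = 10^((3.4 - 5.1 + 5)/5) = 4.5709

4.5709 pc


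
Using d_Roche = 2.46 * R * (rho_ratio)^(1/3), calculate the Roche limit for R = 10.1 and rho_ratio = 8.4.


d_Roche = 2.46 * 10.1 * 8.4^(1/3) = 50.5068

50.5068


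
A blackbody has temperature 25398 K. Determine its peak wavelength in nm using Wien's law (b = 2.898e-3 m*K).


lam_max = b / T = 2.898e-3 / 25398 = 1.141e-07 m = 114.1035 nm

114.1035 nm


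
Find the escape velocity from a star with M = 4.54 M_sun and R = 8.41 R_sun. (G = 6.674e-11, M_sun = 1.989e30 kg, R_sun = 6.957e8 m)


M = 4.54 * 1.989e30 kg = 9.03006e+30 kg; R = 8.41 * 6.957e8 m = 5.850837e+09 m. v_esc = sqrt(2GM/R) = sqrt(2 * 6.674e-11 * 9.03006e+30 / 5.850837e+09) = 453883.5233

453883.5233 m/s


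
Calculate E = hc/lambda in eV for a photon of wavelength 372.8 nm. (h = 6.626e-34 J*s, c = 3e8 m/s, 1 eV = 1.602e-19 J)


E = hc/lambda = 6.626e-34 * 3e8 / 3.728e-07 = 5.332e-19 J = 3.3284 eV

3.3284 eV


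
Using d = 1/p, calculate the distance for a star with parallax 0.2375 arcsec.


d = 1/p = 1/0.2375 = 4.2105

4.2105 pc


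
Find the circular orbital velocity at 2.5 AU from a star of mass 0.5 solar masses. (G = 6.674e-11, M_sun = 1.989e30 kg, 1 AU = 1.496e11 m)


v = sqrt(GM/r) = sqrt(6.674e-11 * 9.945e+29 / 3.740e+11) = 13321.7014

13321.7014 m/s


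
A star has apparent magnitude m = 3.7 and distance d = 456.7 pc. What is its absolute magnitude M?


M = m - 5*log10(d) + 5 = 3.7 - 5*log10(456.7) + 5 = -4.5982

-4.5982


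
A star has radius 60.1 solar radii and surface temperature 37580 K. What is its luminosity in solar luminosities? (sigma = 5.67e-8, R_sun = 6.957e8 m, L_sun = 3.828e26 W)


R = 60.1 * 6.957e8 m = 4.181157e+10 m. L = 4*pi*R^2*sigma*T^4 = 4*pi*(4.181157e+10)^2 * 5.67e-8 * 37580^4 = 2.484351125e+33 W. L/L_sun = 2.484351125e+33 / 3.828e26 = 6.490e+06

6.490e+06 L_sun


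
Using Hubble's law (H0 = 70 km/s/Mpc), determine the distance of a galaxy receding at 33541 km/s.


d = v / H0 = 33541 / 70 = 479.1571

479.1571 Mpc


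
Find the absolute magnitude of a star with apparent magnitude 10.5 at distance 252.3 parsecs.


M = m - 5*log10(d) + 5 = 10.5 - 5*log10(252.3) + 5 = 3.4904

3.4904


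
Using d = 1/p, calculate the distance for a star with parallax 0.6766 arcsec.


d = 1/p = 1/0.6766 = 1.478

1.478 pc


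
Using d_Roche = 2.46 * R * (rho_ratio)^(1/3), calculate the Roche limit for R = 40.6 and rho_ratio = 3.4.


d_Roche = 2.46 * 40.6 * 3.4^(1/3) = 150.183

150.183


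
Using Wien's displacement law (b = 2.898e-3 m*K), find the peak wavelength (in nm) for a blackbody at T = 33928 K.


lam_max = b / T = 2.898e-3 / 33928 = 8.542e-08 m = 85.4162 nm

85.4162 nm


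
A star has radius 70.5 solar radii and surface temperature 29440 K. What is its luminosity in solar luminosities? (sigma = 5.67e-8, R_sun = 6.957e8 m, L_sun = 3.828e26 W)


R = 70.5 * 6.957e8 m = 4.904685e+10 m. L = 4*pi*R^2*sigma*T^4 = 4*pi*(4.904685e+10)^2 * 5.67e-8 * 29440^4 = 1.287556769e+33 W. L/L_sun = 1.287556769e+33 / 3.828e26 = 3.364e+06

3.364e+06 L_sun


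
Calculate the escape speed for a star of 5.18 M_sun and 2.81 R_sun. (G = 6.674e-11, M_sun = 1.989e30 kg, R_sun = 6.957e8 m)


M = 5.18 * 1.989e30 kg = 1.030302e+31 kg; R = 2.81 * 6.957e8 m = 1.954917e+09 m. v_esc = sqrt(2GM/R) = sqrt(2 * 6.674e-11 * 1.030302e+31 / 1.954917e+09) = 838737.7859

838737.7859 m/s


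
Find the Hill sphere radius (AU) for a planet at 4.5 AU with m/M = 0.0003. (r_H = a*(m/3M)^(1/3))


r_H = a * (m/3M)^(1/3) = 4.5 * (0.0003/3)^(1/3) = 0.2089

0.2089 AU


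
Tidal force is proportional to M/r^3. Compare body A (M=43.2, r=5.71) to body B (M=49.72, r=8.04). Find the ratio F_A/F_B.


Ratio = (M1/r1^3) / (M2/r2^3) = (43.2/5.71^3) / (49.72/8.04^3) = 2.4256

2.4256


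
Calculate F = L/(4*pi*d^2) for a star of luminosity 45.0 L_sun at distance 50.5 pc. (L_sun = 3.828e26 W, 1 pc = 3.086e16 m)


F = L / (4*pi*d^2) = 1.723e+28 / (4*pi*(1.558e+18)^2) = 5.644e-10

5.644e-10 W/m^2


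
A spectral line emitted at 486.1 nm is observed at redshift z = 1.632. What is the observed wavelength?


lam_obs = lam_emit * (1 + z) = 486.1 * (1 + 1.632) = 1279.4152

1279.4152 nm


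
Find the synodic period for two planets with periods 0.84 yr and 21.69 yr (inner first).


1/P_syn = |1/P1 - 1/P2| = |1/0.84 - 1/21.69| => P_syn = 0.8738

0.8738 years


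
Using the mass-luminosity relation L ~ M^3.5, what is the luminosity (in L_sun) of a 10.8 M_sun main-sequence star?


L/L_sun = (M/M_sun)^3.5 = 10.8^3.5 = 4139.8361

4139.8361 L_sun


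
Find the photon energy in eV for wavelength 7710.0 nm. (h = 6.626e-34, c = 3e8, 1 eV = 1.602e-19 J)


E = hc/lambda = 6.626e-34 * 3e8 / 7.710e-06 = 2.578e-20 J = 0.1609 eV

0.1609 eV


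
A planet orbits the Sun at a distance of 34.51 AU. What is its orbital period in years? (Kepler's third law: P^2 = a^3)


P = a^(3/2) = 34.51^1.5 = 202.7297

202.7297 years


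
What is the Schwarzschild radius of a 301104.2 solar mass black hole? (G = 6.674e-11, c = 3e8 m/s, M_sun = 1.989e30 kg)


M = 301104.2 * 1.989e30 kg = 5.988962538e+35 kg. rs = 2GM/c^2 = 2 * 6.674e-11 * 5.988962538e+35 / (3e8)^2 = 8.882e+08

8.882e+08 m


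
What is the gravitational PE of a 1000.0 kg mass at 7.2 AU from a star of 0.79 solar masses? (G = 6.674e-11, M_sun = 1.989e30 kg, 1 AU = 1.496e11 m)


M = 0.79 * 1.989e30 kg = 1.57131e+30 kg; r = 7.2 AU * 1.496e11 m/AU = 1.07712e+12 m. U = -GM*m/r = -(6.674e-11 * 1.57131e+30 * 1000.0) / 1.07712e+12 = -9.736e+10

-9.736e+10 J


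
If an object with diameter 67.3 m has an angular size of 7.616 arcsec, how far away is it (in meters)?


D = size / theta_rad, theta_rad = 7.616 * pi/(180*3600) = 3.692e-05, D = 1.823e+06

1.823e+06 m


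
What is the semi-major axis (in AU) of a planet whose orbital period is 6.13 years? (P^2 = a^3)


a = P^(2/3) = 6.13^(2/3) = 3.3495

3.3495 AU


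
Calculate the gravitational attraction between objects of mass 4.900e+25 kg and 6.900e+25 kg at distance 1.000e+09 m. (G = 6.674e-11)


F = G*m1*m2/r^2 = 6.674e-11 * 4.900e+25 * 6.900e+25 / (1.000e+09)^2 = 6.674e-11 * 3.381e+51 / 1.000e+18 = 2.256e+23

2.256e+23 N


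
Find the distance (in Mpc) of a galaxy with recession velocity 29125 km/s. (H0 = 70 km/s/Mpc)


d = v / H0 = 29125 / 70 = 416.0714

416.0714 Mpc


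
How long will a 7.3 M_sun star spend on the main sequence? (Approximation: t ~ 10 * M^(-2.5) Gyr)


t = 10 * M^(-2.5) = 10 * 7.3^(-2.5) = 0.0695

0.0695 Gyr


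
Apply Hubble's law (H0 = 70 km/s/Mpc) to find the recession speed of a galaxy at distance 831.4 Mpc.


v = H0 * d = 70 * 831.4 = 58198.0

58198.0 km/s


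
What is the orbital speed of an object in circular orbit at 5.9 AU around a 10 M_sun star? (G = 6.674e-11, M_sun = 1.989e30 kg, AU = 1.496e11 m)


v = sqrt(GM/r) = sqrt(6.674e-11 * 1.989e+31 / 8.826e+11) = 38780.972

38780.972 m/s


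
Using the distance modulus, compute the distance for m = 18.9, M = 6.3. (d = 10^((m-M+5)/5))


d = 10^((m - M + 5)/5) = 10^((18.9 - 6.3 + 5)/5) = 3311.3112

3311.3112 pc


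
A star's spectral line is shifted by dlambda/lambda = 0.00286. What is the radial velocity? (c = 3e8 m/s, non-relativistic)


v = (dlambda/lambda) * c = 0.00286 * 3e8 = 858000.0

858000.0 m/s


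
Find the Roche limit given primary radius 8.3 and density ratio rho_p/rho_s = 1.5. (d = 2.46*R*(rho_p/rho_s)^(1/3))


d_Roche = 2.46 * 8.3 * 1.5^(1/3) = 23.3728

23.3728


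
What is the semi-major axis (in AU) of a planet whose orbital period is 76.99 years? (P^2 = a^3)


a = P^(2/3) = 76.99^(2/3) = 18.0977

18.0977 AU


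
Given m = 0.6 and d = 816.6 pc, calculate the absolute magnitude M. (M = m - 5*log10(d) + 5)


M = m - 5*log10(d) + 5 = 0.6 - 5*log10(816.6) + 5 = -8.96

-8.96


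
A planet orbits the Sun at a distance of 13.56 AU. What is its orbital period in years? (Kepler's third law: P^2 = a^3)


P = a^(3/2) = 13.56^1.5 = 49.9332

49.9332 years


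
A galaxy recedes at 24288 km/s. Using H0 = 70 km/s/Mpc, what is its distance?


d = v / H0 = 24288 / 70 = 346.9714

346.9714 Mpc


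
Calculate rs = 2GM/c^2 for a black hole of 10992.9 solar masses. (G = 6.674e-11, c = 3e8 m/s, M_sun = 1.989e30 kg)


M = 10992.9 * 1.989e30 kg = 2.18648781e+34 kg. rs = 2GM/c^2 = 2 * 6.674e-11 * 2.18648781e+34 / (3e8)^2 = 3.243e+07

3.243e+07 m


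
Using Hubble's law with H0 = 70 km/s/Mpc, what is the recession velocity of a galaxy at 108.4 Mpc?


v = H0 * d = 70 * 108.4 = 7588.0

7588.0 km/s


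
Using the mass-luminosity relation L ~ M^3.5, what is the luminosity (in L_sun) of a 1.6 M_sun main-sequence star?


L/L_sun = (M/M_sun)^3.5 = 1.6^3.5 = 5.1811

5.1811 L_sun


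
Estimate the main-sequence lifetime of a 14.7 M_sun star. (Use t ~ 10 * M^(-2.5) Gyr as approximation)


t = 10 * M^(-2.5) = 10 * 14.7^(-2.5) = 0.0121

0.0121 Gyr


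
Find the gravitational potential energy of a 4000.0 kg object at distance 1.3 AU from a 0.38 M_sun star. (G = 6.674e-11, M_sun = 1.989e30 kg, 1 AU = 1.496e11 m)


M = 0.38 * 1.989e30 kg = 7.5582e+29 kg; r = 1.3 AU * 1.496e11 m/AU = 1.9448e+11 m. U = -GM*m/r = -(6.674e-11 * 7.5582e+29 * 4000.0) / 1.9448e+11 = -1.038e+12

-1.038e+12 J


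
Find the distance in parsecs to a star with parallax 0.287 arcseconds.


d = 1/p = 1/0.287 = 3.4843

3.4843 pc


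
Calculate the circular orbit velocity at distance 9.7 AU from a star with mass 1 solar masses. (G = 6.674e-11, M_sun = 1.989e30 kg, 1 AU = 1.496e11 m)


v = sqrt(GM/r) = sqrt(6.674e-11 * 1.989e+30 / 1.451e+12) = 9564.4242

9564.4242 m/s


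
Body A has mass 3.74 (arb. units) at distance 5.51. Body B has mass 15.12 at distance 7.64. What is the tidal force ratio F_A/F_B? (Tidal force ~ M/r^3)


Ratio = (M1/r1^3) / (M2/r2^3) = (3.74/5.51^3) / (15.12/7.64^3) = 0.6594

0.6594


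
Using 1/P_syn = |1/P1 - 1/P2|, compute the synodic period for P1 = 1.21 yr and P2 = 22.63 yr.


1/P_syn = |1/P1 - 1/P2| = |1/1.21 - 1/22.63| => P_syn = 1.2784

1.2784 years


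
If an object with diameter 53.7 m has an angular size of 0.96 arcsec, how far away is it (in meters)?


D = size / theta_rad, theta_rad = 0.96 * pi/(180*3600) = 4.654e-06, D = 1.154e+07

1.154e+07 m


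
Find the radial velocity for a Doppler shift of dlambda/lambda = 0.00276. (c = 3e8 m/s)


v = (dlambda/lambda) * c = 0.00276 * 3e8 = 828000.0

828000.0 m/s


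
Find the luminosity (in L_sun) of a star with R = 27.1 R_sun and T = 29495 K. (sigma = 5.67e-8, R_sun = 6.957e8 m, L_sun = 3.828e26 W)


R = 27.1 * 6.957e8 m = 1.885347e+10 m. L = 4*pi*R^2*sigma*T^4 = 4*pi*(1.885347e+10)^2 * 5.67e-8 * 29495^4 = 1.916766072e+32 W. L/L_sun = 1.916766072e+32 / 3.828e26 = 500722.5892

500722.5892 L_sun


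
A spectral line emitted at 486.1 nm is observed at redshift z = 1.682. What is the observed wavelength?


lam_obs = lam_emit * (1 + z) = 486.1 * (1 + 1.682) = 1303.7202

1303.7202 nm


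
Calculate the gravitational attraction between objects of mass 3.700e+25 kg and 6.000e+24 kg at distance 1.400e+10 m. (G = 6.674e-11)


F = G*m1*m2/r^2 = 6.674e-11 * 3.700e+25 * 6.000e+24 / (1.400e+10)^2 = 6.674e-11 * 2.220e+50 / 1.960e+20 = 7.559e+19

7.559e+19 N


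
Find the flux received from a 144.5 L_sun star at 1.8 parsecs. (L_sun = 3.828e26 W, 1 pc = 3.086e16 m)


F = L / (4*pi*d^2) = 5.531e+28 / (4*pi*(5.555e+16)^2) = 1.427e-06

1.427e-06 W/m^2


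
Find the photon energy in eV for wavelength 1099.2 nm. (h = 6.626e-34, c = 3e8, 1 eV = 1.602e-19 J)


E = hc/lambda = 6.626e-34 * 3e8 / 1.099e-06 = 1.808e-19 J = 1.1288 eV

1.1288 eV


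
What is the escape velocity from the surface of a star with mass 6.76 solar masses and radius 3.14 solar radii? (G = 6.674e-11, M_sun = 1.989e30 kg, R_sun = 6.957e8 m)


M = 6.76 * 1.989e30 kg = 1.344564e+31 kg; R = 3.14 * 6.957e8 m = 2.184498e+09 m. v_esc = sqrt(2GM/R) = sqrt(2 * 6.674e-11 * 1.344564e+31 / 2.184498e+09) = 906406.5032

906406.5032 m/s


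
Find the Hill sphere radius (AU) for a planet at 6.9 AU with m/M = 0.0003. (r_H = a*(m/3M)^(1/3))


r_H = a * (m/3M)^(1/3) = 6.9 * (0.0003/3)^(1/3) = 0.3203

0.3203 AU


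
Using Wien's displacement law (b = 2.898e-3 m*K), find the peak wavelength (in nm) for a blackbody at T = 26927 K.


lam_max = b / T = 2.898e-3 / 26927 = 1.076e-07 m = 107.6243 nm

107.6243 nm


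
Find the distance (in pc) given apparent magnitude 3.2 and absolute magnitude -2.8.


d = 10^((m - M + 5)/5) = 10^((3.2 - -2.8 + 5)/5) = 158.4893

158.4893 pc


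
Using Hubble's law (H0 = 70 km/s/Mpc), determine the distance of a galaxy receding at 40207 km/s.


d = v / H0 = 40207 / 70 = 574.3857

574.3857 Mpc


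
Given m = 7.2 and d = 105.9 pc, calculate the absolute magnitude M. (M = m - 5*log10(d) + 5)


M = m - 5*log10(d) + 5 = 7.2 - 5*log10(105.9) + 5 = 2.0755

2.0755


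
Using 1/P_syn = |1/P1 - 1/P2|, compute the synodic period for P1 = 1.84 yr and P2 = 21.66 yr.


1/P_syn = |1/P1 - 1/P2| = |1/1.84 - 1/21.66| => P_syn = 2.0108

2.0108 years


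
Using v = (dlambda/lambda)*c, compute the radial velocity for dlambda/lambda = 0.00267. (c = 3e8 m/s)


v = (dlambda/lambda) * c = 0.00267 * 3e8 = 801000.0

801000.0 m/s


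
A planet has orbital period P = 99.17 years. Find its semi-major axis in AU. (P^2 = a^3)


a = P^(2/3) = 99.17^(2/3) = 21.425

21.425 AU


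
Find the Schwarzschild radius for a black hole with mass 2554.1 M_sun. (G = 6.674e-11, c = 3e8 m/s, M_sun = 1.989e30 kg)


M = 2554.1 * 1.989e30 kg = 5.0801049e+33 kg. rs = 2GM/c^2 = 2 * 6.674e-11 * 5.0801049e+33 / (3e8)^2 = 7.534e+06

7.534e+06 m


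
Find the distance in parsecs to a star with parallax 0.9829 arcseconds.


d = 1/p = 1/0.9829 = 1.0174

1.0174 pc


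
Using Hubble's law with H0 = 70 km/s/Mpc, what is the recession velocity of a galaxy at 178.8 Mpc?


v = H0 * d = 70 * 178.8 = 12516.0

12516.0 km/s


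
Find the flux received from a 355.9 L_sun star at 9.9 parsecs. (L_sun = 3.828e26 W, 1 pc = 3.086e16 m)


F = L / (4*pi*d^2) = 1.362e+29 / (4*pi*(3.055e+17)^2) = 1.162e-07

1.162e-07 W/m^2


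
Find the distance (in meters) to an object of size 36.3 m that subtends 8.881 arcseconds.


D = size / theta_rad, theta_rad = 8.881 * pi/(180*3600) = 4.306e-05, D = 843082.1379

843082.1379 m
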